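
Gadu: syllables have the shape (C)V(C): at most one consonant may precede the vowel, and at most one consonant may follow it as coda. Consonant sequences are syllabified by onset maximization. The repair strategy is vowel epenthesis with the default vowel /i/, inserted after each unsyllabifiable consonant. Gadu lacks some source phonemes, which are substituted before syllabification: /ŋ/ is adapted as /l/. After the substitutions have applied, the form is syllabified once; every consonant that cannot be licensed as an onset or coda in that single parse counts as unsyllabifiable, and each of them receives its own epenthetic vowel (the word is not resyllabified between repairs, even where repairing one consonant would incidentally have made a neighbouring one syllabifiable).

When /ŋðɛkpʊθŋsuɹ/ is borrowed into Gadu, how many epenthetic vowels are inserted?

2

After substitution the input is /lðɛkpʊθlsuɹ/.
The unsyllabifiable consonants are /l/, /l/; each receives one epenthetic vowel.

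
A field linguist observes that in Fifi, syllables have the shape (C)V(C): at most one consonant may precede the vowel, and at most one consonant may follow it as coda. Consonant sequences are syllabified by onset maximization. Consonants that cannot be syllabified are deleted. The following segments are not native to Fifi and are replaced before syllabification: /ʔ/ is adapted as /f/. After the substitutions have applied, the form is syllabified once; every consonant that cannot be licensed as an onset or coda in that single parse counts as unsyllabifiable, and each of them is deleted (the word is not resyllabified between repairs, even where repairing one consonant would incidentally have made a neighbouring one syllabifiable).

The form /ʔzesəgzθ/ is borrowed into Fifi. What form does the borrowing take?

Substitution: /ʔ/ → /f/, giving /fzesəgzθ/.
The consonants /f/, /z/, /θ/ cannot be parsed into a legal (C)V(C) syllable (at most one coda consonant is licensed; onsets are limited to one consonant).
Each unlicensed consonant is deleted: /f/, /z/, /θ/.

zesəg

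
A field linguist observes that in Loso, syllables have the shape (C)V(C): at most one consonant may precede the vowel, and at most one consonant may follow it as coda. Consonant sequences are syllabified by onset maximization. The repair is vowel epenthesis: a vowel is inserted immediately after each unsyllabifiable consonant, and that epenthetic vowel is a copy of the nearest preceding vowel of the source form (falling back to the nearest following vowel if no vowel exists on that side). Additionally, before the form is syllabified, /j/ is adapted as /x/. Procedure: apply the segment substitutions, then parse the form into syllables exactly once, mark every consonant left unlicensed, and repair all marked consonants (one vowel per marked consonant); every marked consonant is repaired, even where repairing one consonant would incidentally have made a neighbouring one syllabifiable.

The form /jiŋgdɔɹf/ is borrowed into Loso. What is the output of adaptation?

xiŋgidɔɹfɔ

Substitution: /j/ → /x/, giving /xiŋgdɔɹf/.
Syllabifying with onset maximization leaves /g/, /f/ stranded (at most one coda consonant is licensed; onsets are limited to one consonant).
Inserting the epenthetic vowel yields /g/ → /gi/, /f/ → /fɔ/.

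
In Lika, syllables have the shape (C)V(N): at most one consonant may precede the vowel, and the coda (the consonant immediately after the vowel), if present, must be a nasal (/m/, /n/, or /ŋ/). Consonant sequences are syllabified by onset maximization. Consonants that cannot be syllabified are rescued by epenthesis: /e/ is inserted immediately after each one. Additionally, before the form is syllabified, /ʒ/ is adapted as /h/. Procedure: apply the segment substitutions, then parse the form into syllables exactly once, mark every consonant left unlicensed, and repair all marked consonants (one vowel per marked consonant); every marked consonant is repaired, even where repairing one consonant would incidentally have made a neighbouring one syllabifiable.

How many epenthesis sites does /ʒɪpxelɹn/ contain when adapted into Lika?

4

After substitution the input is /hɪpxelɹn/.
The unsyllabifiable consonants are /p/, /l/, /ɹ/, /n/; each receives one epenthetic vowel.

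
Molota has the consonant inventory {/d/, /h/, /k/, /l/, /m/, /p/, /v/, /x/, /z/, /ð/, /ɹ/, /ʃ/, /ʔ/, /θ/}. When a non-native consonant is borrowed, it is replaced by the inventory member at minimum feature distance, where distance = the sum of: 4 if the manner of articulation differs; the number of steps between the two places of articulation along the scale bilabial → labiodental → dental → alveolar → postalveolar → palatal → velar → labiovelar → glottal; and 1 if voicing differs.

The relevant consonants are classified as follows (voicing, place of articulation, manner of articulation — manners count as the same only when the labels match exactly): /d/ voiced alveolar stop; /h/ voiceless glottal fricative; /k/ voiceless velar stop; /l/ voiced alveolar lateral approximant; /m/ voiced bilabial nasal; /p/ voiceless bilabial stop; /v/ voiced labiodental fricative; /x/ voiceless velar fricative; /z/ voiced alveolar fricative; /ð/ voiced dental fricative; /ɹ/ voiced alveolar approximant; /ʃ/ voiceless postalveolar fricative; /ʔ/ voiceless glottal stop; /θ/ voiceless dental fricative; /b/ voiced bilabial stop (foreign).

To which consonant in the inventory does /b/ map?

p

/p/ is closest: same manner (stop), place distance 0 (bilabial→bilabial), voicing differs (+1); total 1. Next closest is /d/ at distance 3.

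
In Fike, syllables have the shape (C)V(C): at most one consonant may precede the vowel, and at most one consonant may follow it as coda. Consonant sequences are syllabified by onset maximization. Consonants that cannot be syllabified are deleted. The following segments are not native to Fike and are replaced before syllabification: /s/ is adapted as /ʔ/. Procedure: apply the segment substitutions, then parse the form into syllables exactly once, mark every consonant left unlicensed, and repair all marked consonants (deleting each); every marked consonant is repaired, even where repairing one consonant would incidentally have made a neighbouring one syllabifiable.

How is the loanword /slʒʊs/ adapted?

ʒʊʔ

Substitution: /s/ → /ʔ/, giving /ʔlʒʊʔ/.
Under (C)V(C), the unsyllabifiable consonants are /ʔ/, /l/ (at most one coda consonant is licensed; onsets are limited to one consonant).
Deleting the stranded consonants removes /ʔ/, /l/.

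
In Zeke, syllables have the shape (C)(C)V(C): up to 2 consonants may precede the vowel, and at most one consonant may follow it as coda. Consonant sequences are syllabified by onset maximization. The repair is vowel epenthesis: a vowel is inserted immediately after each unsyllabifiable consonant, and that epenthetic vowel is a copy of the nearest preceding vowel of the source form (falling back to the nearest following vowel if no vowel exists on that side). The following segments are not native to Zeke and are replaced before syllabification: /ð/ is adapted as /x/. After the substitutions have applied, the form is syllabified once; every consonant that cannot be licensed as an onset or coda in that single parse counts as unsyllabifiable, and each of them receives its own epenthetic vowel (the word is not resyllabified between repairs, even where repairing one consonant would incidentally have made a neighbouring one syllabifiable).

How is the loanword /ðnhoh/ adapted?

xonhoh

Substitution: /ð/ → /x/, giving /xnhoh/.
Syllabifying with onset maximization leaves /x/ stranded (at most one coda consonant is licensed; onsets may contain at most 2 consonants).
Inserting the epenthetic vowel yields /x/ → /xo/.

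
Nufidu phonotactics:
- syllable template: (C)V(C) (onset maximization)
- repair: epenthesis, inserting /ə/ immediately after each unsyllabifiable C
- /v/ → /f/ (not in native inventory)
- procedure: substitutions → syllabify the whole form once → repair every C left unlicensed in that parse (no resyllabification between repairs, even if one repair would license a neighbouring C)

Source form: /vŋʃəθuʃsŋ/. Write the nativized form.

fəŋəʃəθuʃsəŋə

Substitution: /v/ → /f/, giving /fŋʃəθuʃsŋ/.
The consonants /f/, /ŋ/, /s/, /ŋ/ cannot be parsed into a legal (C)V(C) syllable (at most one coda consonant is licensed; onsets are limited to one consonant).
Each unlicensed consonant becomes the onset of a new syllable: /f/ → /fə/, /ŋ/ → /ŋə/, /s/ → /sə/, /ŋ/ → /ŋə/.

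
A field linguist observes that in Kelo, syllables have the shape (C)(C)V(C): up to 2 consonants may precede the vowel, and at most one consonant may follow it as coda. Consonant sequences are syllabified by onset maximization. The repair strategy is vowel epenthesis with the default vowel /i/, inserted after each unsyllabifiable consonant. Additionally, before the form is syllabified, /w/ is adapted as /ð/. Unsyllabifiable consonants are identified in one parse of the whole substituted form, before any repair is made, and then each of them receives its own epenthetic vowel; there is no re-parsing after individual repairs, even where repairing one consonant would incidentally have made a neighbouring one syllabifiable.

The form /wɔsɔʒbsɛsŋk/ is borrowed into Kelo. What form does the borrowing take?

ðɔsɔʒbsɛsŋiki

Substitution: /w/ → /ð/, giving /ðɔsɔʒbsɛsŋk/.
The consonants /ŋ/, /k/ cannot be parsed into a legal (C)(C)V(C) syllable (at most one coda consonant is licensed; onsets may contain at most 2 consonants).
Epenthesis after each stranded consonant: /ŋ/ → /ŋi/, /k/ → /ki/.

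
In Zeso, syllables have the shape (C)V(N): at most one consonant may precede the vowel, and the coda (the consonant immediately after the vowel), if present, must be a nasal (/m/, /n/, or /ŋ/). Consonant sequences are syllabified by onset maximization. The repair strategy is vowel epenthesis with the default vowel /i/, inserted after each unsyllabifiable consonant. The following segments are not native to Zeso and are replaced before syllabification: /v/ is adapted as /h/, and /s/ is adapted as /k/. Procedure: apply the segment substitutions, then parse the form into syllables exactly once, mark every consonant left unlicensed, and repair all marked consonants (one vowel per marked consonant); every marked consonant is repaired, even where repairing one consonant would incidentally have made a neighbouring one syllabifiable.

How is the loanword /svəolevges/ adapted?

kihəolehigeki

Substitution: /s/ → /k/, /v/ → /h/, giving /khəolehgek/.
Syllabifying with onset maximization leaves /k/, /h/, /k/ stranded (only a nasal (/m/, /n/, or /ŋ/) is licensed in coda position; onsets are limited to one consonant).
Each unlicensed consonant becomes the onset of a new syllable: /k/ → /ki/, /h/ → /hi/, /k/ → /ki/.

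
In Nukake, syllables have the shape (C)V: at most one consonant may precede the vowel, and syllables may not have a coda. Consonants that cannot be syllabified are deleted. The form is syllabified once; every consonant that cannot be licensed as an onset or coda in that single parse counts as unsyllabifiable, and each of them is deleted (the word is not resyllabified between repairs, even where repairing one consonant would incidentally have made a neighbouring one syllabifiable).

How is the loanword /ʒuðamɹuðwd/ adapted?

ʒuðaɹu

Under (C)V, the unsyllabifiable consonants are /m/, /ð/, /w/, /d/ (no codas are permitted; onsets are limited to one consonant).
Deleting the stranded consonants removes /m/, /ð/, /w/, /d/.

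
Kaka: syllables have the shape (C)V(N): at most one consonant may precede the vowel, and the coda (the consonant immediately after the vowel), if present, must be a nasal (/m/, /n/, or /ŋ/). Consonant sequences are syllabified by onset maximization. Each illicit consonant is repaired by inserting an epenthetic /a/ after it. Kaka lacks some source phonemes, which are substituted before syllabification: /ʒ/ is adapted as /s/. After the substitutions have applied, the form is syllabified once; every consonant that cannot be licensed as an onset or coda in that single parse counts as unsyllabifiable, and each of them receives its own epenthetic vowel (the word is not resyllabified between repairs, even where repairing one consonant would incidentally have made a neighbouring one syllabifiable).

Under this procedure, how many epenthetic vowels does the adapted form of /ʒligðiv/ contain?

After substitution the input is /sligðiv/.
The unsyllabifiable consonants are /s/, /g/, /v/; each receives one epenthetic vowel.

3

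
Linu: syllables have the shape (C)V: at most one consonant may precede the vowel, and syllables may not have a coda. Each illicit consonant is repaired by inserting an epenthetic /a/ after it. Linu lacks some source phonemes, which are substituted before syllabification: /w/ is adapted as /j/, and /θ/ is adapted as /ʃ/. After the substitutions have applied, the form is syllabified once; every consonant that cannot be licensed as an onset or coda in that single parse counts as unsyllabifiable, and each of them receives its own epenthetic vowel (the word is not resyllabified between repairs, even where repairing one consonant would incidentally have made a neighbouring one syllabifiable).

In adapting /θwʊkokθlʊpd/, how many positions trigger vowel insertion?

5

After substitution the input is /ʃjʊkokʃlʊpd/.
The unsyllabifiable consonants are /ʃ/, /k/, /ʃ/, /p/, /d/; each receives one epenthetic vowel.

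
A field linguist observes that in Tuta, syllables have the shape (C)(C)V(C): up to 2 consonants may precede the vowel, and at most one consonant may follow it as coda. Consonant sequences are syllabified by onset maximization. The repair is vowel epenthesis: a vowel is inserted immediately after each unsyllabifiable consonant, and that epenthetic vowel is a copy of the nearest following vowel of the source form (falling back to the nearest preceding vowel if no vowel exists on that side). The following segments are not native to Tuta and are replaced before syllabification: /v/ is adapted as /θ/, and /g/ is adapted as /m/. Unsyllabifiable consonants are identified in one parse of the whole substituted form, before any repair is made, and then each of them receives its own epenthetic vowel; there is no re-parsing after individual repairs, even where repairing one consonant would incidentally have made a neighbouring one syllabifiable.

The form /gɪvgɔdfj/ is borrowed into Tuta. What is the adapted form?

mɪθmɔdfɔjɔ

Substitution: /g/ → /m/, /v/ → /θ/, giving /mɪθmɔdfj/.
Under (C)(C)V(C), the unsyllabifiable consonants are /f/, /j/ (at most one coda consonant is licensed; onsets may contain at most 2 consonants).
Epenthesis after each stranded consonant: /f/ → /fɔ/, /j/ → /jɔ/.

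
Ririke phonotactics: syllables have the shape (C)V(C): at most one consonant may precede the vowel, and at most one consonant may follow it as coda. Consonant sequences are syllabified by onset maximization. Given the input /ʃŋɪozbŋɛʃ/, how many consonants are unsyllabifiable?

Syllabifying with onset maximization leaves /ʃ/, /b/ stranded (at most one coda consonant is licensed; onsets are limited to one consonant).

2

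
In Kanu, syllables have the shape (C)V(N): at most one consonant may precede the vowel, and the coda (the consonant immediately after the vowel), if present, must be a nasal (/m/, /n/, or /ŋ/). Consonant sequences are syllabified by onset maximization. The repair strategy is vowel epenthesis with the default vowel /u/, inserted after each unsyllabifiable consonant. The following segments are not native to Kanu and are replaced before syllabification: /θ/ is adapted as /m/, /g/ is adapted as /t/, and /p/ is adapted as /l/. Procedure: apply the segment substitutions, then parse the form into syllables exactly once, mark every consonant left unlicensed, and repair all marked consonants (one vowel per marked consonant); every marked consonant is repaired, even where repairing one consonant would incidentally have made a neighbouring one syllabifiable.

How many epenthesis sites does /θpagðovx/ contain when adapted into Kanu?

After substitution the input is /mlatðovx/.
The unsyllabifiable consonants are /m/, /t/, /v/, /x/; each receives one epenthetic vowel.

4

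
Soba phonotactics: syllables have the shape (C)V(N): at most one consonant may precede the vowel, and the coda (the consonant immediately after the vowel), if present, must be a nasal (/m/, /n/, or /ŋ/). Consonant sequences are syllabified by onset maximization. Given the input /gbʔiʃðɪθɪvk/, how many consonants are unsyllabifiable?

5

The consonants /g/, /b/, /ʃ/, /v/, /k/ cannot be parsed into a legal (C)V(N) syllable (only a nasal (/m/, /n/, or /ŋ/) is licensed in coda position; onsets are limited to one consonant).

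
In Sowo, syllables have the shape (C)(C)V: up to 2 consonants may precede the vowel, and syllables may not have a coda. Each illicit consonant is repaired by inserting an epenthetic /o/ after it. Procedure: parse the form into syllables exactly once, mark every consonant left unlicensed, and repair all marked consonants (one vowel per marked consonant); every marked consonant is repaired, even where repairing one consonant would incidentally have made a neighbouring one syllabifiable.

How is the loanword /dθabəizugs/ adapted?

The consonants /g/, /s/ cannot be parsed into a legal (C)(C)V syllable (no codas are permitted; onsets may contain at most 2 consonants).
Epenthesis after each stranded consonant: /g/ → /go/, /s/ → /so/.

dθabəizugoso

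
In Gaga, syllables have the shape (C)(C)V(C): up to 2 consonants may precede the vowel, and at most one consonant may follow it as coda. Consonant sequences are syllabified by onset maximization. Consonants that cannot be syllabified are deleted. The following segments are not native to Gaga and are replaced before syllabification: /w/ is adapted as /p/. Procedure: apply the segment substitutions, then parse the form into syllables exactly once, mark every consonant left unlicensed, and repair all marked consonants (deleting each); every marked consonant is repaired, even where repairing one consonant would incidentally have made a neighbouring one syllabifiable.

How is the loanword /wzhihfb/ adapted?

Substitution: /w/ → /p/, giving /pzhihfb/.
The consonants /p/, /f/, /b/ cannot be parsed into a legal (C)(C)V(C) syllable (at most one coda consonant is licensed; onsets may contain at most 2 consonants).
Deleting the stranded consonants removes /p/, /f/, /b/.

zhih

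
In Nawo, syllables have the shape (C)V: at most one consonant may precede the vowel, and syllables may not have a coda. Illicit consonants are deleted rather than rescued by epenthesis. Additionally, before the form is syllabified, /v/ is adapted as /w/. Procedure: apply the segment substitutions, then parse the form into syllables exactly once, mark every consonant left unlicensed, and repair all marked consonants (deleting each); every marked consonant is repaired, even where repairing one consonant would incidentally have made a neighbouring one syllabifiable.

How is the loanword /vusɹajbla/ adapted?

wuɹala

Substitution: /v/ → /w/, giving /wusɹajbla/.
Syllabifying with onset maximization leaves /s/, /j/, /b/ stranded (no codas are permitted; onsets are limited to one consonant).
Deleting the stranded consonants removes /s/, /j/, /b/.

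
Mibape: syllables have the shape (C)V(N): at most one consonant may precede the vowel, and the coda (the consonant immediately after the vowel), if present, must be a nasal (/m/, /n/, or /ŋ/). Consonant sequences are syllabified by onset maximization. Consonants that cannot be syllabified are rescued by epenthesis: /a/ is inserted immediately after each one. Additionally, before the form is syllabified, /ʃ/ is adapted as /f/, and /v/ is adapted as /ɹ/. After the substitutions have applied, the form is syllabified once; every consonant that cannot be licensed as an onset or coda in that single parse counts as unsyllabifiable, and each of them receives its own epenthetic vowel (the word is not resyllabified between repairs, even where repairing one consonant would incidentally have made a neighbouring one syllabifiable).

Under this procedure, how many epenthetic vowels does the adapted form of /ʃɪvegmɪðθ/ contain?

After substitution the input is /fɪɹegmɪðθ/.
The unsyllabifiable consonants are /g/, /ð/, /θ/; each receives one epenthetic vowel.

3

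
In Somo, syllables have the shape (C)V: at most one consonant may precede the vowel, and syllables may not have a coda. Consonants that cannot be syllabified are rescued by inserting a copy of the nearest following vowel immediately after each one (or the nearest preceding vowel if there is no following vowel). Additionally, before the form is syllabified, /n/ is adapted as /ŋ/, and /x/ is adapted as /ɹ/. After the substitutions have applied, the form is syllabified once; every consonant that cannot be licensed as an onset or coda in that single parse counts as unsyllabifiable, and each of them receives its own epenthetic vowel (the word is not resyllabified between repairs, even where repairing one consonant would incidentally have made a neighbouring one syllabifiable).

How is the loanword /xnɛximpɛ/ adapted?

ɹɛŋɛɹimɛpɛ

Substitution: /x/ → /ɹ/, /n/ → /ŋ/, giving /ɹŋɛɹimpɛ/.
Syllabifying with onset maximization leaves /ɹ/, /m/ stranded (no codas are permitted; onsets are limited to one consonant).
Each unlicensed consonant becomes the onset of a new syllable: /ɹ/ → /ɹɛ/, /m/ → /mɛ/.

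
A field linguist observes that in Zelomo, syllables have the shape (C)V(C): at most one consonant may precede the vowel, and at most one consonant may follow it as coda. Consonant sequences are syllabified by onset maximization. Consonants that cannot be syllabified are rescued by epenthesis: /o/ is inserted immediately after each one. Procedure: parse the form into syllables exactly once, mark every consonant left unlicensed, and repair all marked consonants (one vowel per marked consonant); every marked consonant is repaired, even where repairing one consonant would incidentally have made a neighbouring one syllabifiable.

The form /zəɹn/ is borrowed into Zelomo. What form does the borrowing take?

zəɹno

Under (C)V(C), the unsyllabifiable consonants are /n/ (at most one coda consonant is licensed; onsets are limited to one consonant).
Inserting the epenthetic vowel yields /n/ → /no/.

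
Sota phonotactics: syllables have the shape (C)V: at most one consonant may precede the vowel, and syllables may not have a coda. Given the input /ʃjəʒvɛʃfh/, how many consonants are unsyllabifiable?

5

The consonants /ʃ/, /ʒ/, /ʃ/, /f/, /h/ cannot be parsed into a legal (C)V syllable (no codas are permitted; onsets are limited to one consonant).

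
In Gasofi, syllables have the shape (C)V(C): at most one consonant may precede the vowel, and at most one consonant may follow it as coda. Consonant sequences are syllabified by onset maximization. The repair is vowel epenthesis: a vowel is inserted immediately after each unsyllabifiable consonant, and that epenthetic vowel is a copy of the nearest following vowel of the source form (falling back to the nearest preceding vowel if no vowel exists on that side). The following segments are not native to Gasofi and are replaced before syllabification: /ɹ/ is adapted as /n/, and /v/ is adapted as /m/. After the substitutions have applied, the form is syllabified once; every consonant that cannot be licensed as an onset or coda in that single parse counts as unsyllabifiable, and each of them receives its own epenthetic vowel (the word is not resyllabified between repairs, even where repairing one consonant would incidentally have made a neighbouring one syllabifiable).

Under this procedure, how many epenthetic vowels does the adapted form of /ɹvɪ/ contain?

After substitution the input is /nmɪ/.
The unsyllabifiable consonants are /n/; each receives one epenthetic vowel.

1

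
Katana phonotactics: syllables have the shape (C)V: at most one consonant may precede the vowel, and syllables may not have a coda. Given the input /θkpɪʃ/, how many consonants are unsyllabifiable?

The consonants /θ/, /k/, /ʃ/ cannot be parsed into a legal (C)V syllable (no codas are permitted; onsets are limited to one consonant).

3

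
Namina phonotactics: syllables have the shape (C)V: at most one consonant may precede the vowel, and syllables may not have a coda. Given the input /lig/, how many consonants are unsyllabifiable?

1

Under (C)V, the unsyllabifiable consonants are /g/ (no codas are permitted; onsets are limited to one consonant).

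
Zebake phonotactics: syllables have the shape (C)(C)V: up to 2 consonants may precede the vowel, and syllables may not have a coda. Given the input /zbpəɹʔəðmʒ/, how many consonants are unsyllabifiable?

4

Syllabifying with onset maximization leaves /z/, /ð/, /m/, /ʒ/ stranded (no codas are permitted; onsets may contain at most 2 consonants).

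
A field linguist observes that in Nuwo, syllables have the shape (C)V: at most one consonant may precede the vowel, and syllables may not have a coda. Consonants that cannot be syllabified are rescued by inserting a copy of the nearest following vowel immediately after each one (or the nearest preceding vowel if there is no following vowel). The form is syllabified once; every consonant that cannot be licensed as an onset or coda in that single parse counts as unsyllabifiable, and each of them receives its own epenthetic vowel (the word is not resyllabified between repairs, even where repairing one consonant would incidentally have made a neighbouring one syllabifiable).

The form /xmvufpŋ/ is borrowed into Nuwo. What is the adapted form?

xumuvufupuŋu

The consonants /x/, /m/, /f/, /p/, /ŋ/ cannot be parsed into a legal (C)V syllable (no codas are permitted; onsets are limited to one consonant).
Each unlicensed consonant becomes the onset of a new syllable: /x/ → /xu/, /m/ → /mu/, /f/ → /fu/, /p/ → /pu/, /ŋ/ → /ŋu/.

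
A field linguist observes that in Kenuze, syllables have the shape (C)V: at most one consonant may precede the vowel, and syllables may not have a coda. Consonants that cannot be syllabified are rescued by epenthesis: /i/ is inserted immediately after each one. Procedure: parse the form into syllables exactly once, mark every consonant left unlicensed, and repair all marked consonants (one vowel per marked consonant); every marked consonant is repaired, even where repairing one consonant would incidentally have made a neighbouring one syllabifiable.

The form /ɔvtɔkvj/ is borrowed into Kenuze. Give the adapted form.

Under (C)V, the unsyllabifiable consonants are /v/, /k/, /v/, /j/ (no codas are permitted; onsets are limited to one consonant).
Epenthesis after each stranded consonant: /v/ → /vi/, /k/ → /ki/, /v/ → /vi/, /j/ → /ji/.

ɔvitɔkiviji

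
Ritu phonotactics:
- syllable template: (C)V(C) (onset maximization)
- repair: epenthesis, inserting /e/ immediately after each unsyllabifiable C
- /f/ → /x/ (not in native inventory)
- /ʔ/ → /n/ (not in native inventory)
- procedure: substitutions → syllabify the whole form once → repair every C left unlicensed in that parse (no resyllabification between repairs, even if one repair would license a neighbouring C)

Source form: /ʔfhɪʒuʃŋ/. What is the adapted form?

Substitution: /ʔ/ → /n/, /f/ → /x/, giving /nxhɪʒuʃŋ/.
The consonants /n/, /x/, /ŋ/ cannot be parsed into a legal (C)V(C) syllable (at most one coda consonant is licensed; onsets are limited to one consonant).
Inserting the epenthetic vowel yields /n/ → /ne/, /x/ → /xe/, /ŋ/ → /ŋe/.

nexehɪʒuʃŋe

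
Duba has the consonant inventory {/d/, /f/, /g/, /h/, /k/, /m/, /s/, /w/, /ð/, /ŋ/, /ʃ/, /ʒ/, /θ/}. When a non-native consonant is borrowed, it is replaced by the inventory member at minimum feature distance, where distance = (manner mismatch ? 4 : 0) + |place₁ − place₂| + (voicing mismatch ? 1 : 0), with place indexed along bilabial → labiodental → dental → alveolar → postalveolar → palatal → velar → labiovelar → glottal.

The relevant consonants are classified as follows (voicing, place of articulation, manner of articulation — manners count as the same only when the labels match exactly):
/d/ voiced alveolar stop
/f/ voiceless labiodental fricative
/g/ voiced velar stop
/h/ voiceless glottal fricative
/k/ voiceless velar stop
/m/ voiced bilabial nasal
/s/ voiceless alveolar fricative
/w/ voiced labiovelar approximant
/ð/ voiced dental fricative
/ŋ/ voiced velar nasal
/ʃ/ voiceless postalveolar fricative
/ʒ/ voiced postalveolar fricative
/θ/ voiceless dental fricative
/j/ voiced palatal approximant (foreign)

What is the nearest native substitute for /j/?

/w/ is closest: same manner (approximant), place distance 2 (palatal→labiovelar), same voicing; total 2. Next closest is /g/ at distance 5.

w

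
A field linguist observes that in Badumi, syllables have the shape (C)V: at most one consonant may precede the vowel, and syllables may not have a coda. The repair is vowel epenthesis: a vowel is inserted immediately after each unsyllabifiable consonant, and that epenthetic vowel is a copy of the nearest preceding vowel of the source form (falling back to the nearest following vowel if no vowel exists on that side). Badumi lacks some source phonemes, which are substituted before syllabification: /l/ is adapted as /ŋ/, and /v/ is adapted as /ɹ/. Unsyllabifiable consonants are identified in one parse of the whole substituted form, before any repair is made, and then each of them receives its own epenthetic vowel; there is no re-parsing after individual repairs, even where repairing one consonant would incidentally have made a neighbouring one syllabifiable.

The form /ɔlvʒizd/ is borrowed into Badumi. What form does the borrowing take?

ɔŋɔɹɔʒizidi

Substitution: /l/ → /ŋ/, /v/ → /ɹ/, giving /ɔŋɹʒizd/.
The consonants /ŋ/, /ɹ/, /z/, /d/ cannot be parsed into a legal (C)V syllable (no codas are permitted; onsets are limited to one consonant).
Epenthesis after each stranded consonant: /ŋ/ → /ŋɔ/, /ɹ/ → /ɹɔ/, /z/ → /zi/, /d/ → /di/.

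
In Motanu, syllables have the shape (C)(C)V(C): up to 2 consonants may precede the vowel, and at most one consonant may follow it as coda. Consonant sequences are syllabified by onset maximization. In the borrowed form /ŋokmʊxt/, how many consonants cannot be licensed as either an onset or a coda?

1

The consonants /t/ cannot be parsed into a legal (C)(C)V(C) syllable (at most one coda consonant is licensed; onsets may contain at most 2 consonants).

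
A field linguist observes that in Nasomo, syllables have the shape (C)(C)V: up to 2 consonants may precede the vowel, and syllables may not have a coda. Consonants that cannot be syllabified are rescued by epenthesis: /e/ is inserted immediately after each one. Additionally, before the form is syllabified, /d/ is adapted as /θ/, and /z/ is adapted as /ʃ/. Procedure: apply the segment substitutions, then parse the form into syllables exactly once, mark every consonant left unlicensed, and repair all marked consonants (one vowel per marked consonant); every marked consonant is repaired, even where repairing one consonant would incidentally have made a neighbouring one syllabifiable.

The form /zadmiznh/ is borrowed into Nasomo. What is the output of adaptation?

ʃaθmiʃenehe

Substitution: /z/ → /ʃ/, /d/ → /θ/, giving /ʃaθmiʃnh/.
The consonants /ʃ/, /n/, /h/ cannot be parsed into a legal (C)(C)V syllable (no codas are permitted; onsets may contain at most 2 consonants).
Each unlicensed consonant becomes the onset of a new syllable: /ʃ/ → /ʃe/, /n/ → /ne/, /h/ → /he/.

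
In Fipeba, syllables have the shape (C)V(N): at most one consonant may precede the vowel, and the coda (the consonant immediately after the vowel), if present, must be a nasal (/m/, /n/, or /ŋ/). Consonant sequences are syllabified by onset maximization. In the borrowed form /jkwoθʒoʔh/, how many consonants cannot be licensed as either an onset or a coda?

Syllabifying with onset maximization leaves /j/, /k/, /θ/, /ʔ/, /h/ stranded (only a nasal (/m/, /n/, or /ŋ/) is licensed in coda position; onsets are limited to one consonant).

5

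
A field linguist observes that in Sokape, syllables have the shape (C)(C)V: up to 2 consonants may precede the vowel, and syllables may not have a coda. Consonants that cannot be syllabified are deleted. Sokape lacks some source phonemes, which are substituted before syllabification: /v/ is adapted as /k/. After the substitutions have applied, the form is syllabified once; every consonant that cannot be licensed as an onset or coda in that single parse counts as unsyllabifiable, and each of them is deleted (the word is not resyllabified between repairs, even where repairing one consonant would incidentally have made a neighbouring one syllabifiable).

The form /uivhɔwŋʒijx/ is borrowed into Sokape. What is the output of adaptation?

uikhɔŋʒi

Substitution: /v/ → /k/, giving /uikhɔwŋʒijx/.
The consonants /w/, /j/, /x/ cannot be parsed into a legal (C)(C)V syllable (no codas are permitted; onsets may contain at most 2 consonants).
Deleting the stranded consonants removes /w/, /j/, /x/.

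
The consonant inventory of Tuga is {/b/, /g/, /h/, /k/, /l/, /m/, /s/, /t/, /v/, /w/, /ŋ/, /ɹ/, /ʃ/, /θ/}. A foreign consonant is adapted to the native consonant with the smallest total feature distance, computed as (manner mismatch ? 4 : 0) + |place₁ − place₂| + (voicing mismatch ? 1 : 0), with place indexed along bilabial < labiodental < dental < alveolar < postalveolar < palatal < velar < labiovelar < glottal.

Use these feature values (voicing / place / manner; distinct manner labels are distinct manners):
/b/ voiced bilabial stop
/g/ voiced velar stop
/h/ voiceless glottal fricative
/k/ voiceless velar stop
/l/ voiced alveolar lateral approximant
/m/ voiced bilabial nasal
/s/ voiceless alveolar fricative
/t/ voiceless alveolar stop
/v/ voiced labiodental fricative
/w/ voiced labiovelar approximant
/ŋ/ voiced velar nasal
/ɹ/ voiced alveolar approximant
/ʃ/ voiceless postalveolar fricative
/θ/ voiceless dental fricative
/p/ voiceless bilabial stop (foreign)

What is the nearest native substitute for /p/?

b

/b/ is closest: same manner (stop), place distance 0 (bilabial→bilabial), voicing differs (+1); total 1. Next closest is /t/ at distance 3.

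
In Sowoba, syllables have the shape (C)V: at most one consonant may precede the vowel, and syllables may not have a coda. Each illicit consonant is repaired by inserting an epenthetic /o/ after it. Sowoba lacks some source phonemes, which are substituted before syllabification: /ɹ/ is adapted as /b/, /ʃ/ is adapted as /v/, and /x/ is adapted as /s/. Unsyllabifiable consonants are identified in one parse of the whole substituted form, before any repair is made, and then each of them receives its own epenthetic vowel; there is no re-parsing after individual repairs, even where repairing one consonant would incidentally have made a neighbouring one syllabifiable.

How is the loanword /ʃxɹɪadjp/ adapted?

Substitution: /ʃ/ → /v/, /x/ → /s/, /ɹ/ → /b/, giving /vsbɪadjp/.
The consonants /v/, /s/, /d/, /j/, /p/ cannot be parsed into a legal (C)V syllable (no codas are permitted; onsets are limited to one consonant).
Epenthesis after each stranded consonant: /v/ → /vo/, /s/ → /so/, /d/ → /do/, /j/ → /jo/, /p/ → /po/.

vosobɪadojopo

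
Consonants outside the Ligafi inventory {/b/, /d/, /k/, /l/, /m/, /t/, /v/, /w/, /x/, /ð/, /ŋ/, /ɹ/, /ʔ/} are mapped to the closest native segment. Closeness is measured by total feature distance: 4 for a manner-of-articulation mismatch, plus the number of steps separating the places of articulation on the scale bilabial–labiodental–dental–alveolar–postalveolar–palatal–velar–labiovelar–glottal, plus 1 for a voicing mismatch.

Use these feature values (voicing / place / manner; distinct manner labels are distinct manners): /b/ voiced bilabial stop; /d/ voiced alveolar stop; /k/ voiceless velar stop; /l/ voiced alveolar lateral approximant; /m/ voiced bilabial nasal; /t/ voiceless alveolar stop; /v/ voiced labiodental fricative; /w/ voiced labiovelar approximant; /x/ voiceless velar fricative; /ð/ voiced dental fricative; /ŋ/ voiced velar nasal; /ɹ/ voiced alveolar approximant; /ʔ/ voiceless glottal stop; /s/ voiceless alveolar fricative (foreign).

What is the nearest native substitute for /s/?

/ð/ is closest: same manner (fricative), place distance 1 (alveolar→dental), voicing differs (+1); total 2. Next closest is /v/ at distance 3.

ð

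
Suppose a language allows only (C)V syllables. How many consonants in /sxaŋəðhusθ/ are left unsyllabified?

4

The consonants /s/, /ð/, /s/, /θ/ cannot be parsed into a legal (C)V syllable (no codas are permitted; onsets are limited to one consonant).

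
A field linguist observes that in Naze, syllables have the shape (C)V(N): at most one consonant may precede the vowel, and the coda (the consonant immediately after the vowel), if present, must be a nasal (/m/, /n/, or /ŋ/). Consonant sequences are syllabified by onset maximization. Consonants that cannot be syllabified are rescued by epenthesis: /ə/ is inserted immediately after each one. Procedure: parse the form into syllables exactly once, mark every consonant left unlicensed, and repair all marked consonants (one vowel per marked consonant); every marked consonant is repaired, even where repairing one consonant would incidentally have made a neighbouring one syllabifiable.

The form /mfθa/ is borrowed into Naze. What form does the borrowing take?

məfəθa

Syllabifying with onset maximization leaves /m/, /f/ stranded (only a nasal (/m/, /n/, or /ŋ/) is licensed in coda position; onsets are limited to one consonant).
Inserting the epenthetic vowel yields /m/ → /mə/, /f/ → /fə/.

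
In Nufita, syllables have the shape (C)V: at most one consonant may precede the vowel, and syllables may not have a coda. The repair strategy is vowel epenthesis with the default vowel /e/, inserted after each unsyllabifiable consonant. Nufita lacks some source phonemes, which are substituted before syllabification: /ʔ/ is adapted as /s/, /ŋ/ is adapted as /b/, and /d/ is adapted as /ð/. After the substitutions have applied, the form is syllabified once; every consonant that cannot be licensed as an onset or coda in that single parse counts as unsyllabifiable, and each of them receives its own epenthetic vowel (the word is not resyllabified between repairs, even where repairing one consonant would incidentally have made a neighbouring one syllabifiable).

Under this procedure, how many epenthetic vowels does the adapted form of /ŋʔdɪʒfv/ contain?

After substitution the input is /bsðɪʒfv/.
The unsyllabifiable consonants are /b/, /s/, /ʒ/, /f/, /v/; each receives one epenthetic vowel.

5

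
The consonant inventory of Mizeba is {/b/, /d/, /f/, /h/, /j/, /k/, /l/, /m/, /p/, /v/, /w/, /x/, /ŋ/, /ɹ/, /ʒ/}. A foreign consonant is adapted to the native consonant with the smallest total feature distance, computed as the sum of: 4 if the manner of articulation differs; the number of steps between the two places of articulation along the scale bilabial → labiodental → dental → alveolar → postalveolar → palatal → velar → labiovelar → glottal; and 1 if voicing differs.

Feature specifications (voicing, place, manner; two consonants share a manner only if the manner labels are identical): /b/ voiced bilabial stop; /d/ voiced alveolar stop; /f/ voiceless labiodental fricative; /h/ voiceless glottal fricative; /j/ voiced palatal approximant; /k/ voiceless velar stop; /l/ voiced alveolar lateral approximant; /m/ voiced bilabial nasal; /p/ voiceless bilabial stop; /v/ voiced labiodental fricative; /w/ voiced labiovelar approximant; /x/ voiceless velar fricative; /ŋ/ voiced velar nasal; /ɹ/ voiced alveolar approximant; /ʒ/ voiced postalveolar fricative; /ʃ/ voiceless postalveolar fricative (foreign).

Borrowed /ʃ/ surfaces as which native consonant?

/ʒ/ is closest: same manner (fricative), place distance 0 (postalveolar→postalveolar), voicing differs (+1); total 1. Next closest is /x/ at distance 2.

ʒ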